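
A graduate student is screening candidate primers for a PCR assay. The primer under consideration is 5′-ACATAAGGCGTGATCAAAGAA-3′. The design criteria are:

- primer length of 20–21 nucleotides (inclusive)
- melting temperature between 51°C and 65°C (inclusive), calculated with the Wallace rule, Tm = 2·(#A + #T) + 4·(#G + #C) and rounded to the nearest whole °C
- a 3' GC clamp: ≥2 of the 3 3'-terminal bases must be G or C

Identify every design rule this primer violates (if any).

Base counts: A=10, T=3, G=5, C=3 (length 21).
length: length 21 ✓
Tm: Tm = 2·13 + 4·8 = 58°C ✓
GC clamp: 3' end GAA has 1 G/C, need ≥2 ✗

Fails: GC clamp.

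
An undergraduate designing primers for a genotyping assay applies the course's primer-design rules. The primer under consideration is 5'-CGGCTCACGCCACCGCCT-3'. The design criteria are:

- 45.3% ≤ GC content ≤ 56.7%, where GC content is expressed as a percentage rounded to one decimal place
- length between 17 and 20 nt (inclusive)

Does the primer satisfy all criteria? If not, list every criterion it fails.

Fails: GC content.

Base counts: A=2, T=2, G=4, C=10 (length 18).
GC content: GC 14/18 = 77.8%, outside 45.3–56.7% ✗
length: length 18 ✓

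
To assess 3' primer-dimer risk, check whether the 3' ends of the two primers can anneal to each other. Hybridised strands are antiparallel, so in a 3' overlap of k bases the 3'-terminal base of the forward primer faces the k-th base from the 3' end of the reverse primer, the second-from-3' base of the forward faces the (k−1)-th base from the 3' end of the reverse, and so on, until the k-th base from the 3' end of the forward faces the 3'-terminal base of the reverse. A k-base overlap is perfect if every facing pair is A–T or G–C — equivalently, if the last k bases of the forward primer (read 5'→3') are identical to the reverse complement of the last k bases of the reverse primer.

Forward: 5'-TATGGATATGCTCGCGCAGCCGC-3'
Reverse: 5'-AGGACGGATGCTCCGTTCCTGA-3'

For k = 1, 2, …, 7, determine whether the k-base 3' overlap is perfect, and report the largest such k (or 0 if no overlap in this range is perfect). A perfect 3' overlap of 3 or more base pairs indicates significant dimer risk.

Longest perfect overlap: 0 complementary base pairs; below the dimer-risk threshold (threshold 3).

Last 7 bases (5'→3') — forward …CAGCCGC, reverse …TTCCTGA.
Reverse complement of the reverse primer's last 7 bases: TCAGGAA; its first k bases are the reverse complement of the reverse primer's last k bases, so a perfect k-base overlap needs the forward primer's last k bases to equal them.
Comparing (forward last k vs required): k=1: C vs T ✗; k=2: GC vs TC ✗; k=3: CGC vs TCA ✗; k=4: CCGC vs TCAG ✗; k=5: GCCGC vs TCAGG ✗; k=6: AGCCGC vs TCAGGA ✗; k=7: CAGCCGC vs TCAGGAA ✗.
No overlap length from 1 to 7 is perfect, so the longest perfect 3' overlap is 0.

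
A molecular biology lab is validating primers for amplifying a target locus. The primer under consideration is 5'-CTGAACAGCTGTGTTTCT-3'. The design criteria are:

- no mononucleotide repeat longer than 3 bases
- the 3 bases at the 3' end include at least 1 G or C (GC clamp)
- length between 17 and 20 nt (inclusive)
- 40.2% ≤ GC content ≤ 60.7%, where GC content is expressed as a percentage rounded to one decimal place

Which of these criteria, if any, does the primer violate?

Base counts: A=3, T=7, G=4, C=4 (length 18).
homopolymer run: longest run = 3 ✓
GC clamp: 3' end TCT has 1 G/C ✓
length: length 18 ✓
GC content: GC 8/18 = 44.4% ✓

Meets all criteria.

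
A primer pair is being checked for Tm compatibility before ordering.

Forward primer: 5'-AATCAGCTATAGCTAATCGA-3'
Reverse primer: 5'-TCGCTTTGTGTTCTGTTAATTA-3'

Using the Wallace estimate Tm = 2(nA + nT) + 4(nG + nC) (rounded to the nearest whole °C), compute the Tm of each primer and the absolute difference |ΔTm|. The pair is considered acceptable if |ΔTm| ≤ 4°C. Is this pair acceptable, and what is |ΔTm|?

|ΔTm| = 4°C; the pair is acceptable.

Forward: A=8 T=5 G=3 C=4 → Tm = 2·13 + 4·7 = 54°C.
Reverse: A=3 T=12 G=4 C=3 → Tm = 2·15 + 4·7 = 58°C.
|ΔTm| = |54 − 58| = 4°C, ≤ 4°C.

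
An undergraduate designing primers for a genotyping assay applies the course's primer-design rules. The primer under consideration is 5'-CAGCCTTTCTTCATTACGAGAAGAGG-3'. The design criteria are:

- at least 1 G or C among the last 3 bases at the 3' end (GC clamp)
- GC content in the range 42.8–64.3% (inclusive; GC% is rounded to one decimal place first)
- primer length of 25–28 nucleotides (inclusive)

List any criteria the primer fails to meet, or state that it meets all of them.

Base counts: A=7, T=7, G=6, C=6 (length 26).
GC clamp: 3' end AGG has 2 G/C ✓
GC content: GC 12/26 = 46.2% ✓
length: length 26 ✓

Meets all criteria.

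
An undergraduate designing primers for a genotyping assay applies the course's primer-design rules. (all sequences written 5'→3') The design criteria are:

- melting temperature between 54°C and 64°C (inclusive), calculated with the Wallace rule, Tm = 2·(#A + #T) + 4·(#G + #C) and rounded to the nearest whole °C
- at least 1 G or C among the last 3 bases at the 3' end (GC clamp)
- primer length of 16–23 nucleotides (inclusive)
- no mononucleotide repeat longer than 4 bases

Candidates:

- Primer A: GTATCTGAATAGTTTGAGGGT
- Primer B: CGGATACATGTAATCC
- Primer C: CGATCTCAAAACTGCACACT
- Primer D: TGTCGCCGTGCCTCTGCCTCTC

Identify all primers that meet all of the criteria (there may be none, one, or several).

Primer A and Primer C.

Primer A (21 nt, A=5 T=8 G=7 C=1): Tm = 2·13 + 4·8 = 58°C ✓; 3' end GGT has 2 G/C ✓; length 21 ✓; longest run = 3 ✓ — passes.
Primer B (16 nt, A=5 T=4 G=3 C=4): Tm = 2·9 + 4·7 = 46°C, outside 54–64°C ✗; 3' end TCC has 2 G/C ✓; length 16 ✓; longest run = 2 ✓ — fails.
Primer C (20 nt, A=7 T=4 G=2 C=7): Tm = 2·11 + 4·9 = 58°C ✓; 3' end ACT has 1 G/C ✓; length 20 ✓; longest run = 4 ✓ — passes.
Primer D (22 nt, A=0 T=7 G=5 C=10): Tm = 2·7 + 4·15 = 74°C, outside 54–64°C ✗; 3' end CTC has 2 G/C ✓; length 22 ✓; longest run = 2 ✓ — fails.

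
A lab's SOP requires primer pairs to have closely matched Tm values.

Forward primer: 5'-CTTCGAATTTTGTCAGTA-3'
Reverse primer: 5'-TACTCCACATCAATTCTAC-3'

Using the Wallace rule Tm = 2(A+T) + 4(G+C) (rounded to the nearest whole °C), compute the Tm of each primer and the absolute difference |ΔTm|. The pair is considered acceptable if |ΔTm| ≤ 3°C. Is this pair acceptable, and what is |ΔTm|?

|ΔTm| = 4°C; the pair is not acceptable.

Forward: A=4 T=8 G=3 C=3 → Tm = 2·12 + 4·6 = 48°C.
Reverse: A=6 T=6 G=0 C=7 → Tm = 2·12 + 4·7 = 52°C.
|ΔTm| = |48 − 52| = 4°C, > 3°C.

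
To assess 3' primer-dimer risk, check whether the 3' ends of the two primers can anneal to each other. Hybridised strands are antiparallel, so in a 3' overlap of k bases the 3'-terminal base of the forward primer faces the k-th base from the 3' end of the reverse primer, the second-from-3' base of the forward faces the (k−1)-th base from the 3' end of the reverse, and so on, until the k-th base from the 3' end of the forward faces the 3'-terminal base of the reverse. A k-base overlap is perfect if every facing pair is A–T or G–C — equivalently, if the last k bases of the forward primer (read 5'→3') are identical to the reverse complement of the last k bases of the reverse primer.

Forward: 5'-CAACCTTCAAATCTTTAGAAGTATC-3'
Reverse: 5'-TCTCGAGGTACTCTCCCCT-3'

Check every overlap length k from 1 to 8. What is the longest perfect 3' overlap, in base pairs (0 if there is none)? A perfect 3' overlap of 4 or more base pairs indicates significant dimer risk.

Last 8 bases (5'→3') — forward …GAAGTATC, reverse …TCTCCCCT.
Reverse complement of the reverse primer's last 8 bases: AGGGGAGA; its first k bases are the reverse complement of the reverse primer's last k bases, so a perfect k-base overlap needs the forward primer's last k bases to equal them.
Comparing (forward last k vs required): k=1: C vs A ✗; k=2: TC vs AG ✗; k=3: ATC vs AGG ✗; k=4: TATC vs AGGG ✗; k=5: GTATC vs AGGGG ✗; k=6: AGTATC vs AGGGGA ✗; k=7: AAGTATC vs AGGGGAG ✗; k=8: GAAGTATC vs AGGGGAGA ✗.
No overlap length from 1 to 8 is perfect, so the longest perfect 3' overlap is 0.

Longest perfect overlap: 0 complementary base pairs; below the dimer-risk threshold (threshold 4).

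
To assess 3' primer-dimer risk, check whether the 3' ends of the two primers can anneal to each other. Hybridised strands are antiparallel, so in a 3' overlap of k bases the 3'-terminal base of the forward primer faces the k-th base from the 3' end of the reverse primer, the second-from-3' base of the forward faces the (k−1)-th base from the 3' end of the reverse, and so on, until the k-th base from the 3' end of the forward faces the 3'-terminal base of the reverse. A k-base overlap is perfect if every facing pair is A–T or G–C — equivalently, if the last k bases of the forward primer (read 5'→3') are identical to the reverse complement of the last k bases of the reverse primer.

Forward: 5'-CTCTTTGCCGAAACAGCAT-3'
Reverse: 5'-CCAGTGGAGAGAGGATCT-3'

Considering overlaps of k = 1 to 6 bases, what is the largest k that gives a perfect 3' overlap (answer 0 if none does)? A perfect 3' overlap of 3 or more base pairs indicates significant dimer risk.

Last 6 bases (5'→3') — forward …CAGCAT, reverse …GGATCT.
Reverse complement of the reverse primer's last 6 bases: AGATCC; its first k bases are the reverse complement of the reverse primer's last k bases, so a perfect k-base overlap needs the forward primer's last k bases to equal them.
Comparing (forward last k vs required): k=1: T vs A ✗; k=2: AT vs AG ✗; k=3: CAT vs AGA ✗; k=4: GCAT vs AGAT ✗; k=5: AGCAT vs AGATC ✗; k=6: CAGCAT vs AGATCC ✗.
No overlap length from 1 to 6 is perfect, so the longest perfect 3' overlap is 0.

Longest perfect overlap: 0 complementary base pairs; below the dimer-risk threshold (threshold 3).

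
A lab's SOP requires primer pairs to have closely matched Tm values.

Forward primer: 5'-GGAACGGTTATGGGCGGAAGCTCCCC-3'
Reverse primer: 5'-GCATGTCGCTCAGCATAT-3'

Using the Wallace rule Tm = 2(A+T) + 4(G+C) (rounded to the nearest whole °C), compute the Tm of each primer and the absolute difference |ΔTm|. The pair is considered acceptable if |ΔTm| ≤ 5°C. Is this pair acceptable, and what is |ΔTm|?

Forward: A=5 T=4 G=10 C=7 → Tm = 2·9 + 4·17 = 86°C.
Reverse: A=4 T=5 G=4 C=5 → Tm = 2·9 + 4·9 = 54°C.
|ΔTm| = |86 − 54| = 32°C, > 5°C.

|ΔTm| = 32°C; the pair is not acceptable.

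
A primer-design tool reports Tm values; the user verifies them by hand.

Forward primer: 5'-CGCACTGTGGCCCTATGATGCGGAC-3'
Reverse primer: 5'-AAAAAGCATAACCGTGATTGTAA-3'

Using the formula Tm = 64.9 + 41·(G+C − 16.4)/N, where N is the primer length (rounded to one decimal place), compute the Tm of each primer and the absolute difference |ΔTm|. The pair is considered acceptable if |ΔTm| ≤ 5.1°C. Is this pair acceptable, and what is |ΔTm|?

|ΔTm| = 16.1°C; the pair is not acceptable.

Forward: G+C = 16, N = 25 → Tm = 64.9 + 41·(16 − 16.4)/25 = 64.2°C.
Reverse: G+C = 7, N = 23 → Tm = 64.9 + 41·(7 − 16.4)/23 = 48.1°C.
|ΔTm| = |64.2 − 48.1| = 16.1°C, > 5.1°C.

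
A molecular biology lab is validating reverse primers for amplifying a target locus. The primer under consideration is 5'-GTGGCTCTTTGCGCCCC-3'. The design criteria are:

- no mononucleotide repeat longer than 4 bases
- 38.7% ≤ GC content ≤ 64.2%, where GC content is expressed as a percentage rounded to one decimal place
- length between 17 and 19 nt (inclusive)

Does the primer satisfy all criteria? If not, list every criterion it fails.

Fails: GC content.

Base counts: A=0, T=5, G=5, C=7 (length 17).
homopolymer run: longest run = 4 ✓
GC content: GC 12/17 = 70.6%, outside 38.7–64.2% ✗
length: length 17 ✓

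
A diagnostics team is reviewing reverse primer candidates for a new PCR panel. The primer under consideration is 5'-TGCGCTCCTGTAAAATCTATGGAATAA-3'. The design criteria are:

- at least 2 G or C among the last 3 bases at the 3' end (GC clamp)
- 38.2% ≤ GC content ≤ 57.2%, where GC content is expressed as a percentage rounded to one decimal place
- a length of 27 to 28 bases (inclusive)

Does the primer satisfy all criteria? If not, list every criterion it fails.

Base counts: A=9, T=8, G=5, C=5 (length 27).
GC clamp: 3' end TAA has 0 G/C, need ≥2 ✗
GC content: GC 10/27 = 37.0%, outside 38.2–57.2% ✗
length: length 27 ✓

Fails: GC clamp, GC content.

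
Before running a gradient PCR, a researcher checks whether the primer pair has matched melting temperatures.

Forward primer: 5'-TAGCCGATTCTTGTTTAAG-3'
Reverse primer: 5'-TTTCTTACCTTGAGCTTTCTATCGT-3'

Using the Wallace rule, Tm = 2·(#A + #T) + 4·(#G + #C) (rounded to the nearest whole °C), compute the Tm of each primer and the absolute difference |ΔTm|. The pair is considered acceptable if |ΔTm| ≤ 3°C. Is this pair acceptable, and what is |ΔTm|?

Forward: A=4 T=8 G=4 C=3 → Tm = 2·12 + 4·7 = 52°C.
Reverse: A=3 T=13 G=3 C=6 → Tm = 2·16 + 4·9 = 68°C.
|ΔTm| = |52 − 68| = 16°C, > 3°C.

|ΔTm| = 16°C; the pair is not acceptable.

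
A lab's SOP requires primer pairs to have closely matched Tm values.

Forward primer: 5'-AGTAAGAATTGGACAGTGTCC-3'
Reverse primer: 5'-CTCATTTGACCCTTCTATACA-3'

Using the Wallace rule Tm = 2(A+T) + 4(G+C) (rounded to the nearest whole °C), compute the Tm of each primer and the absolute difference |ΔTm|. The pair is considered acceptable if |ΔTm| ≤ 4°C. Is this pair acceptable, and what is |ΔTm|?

|ΔTm| = 2°C; the pair is acceptable.

Forward: A=7 T=5 G=6 C=3 → Tm = 2·12 + 4·9 = 60°C.
Reverse: A=5 T=8 G=1 C=7 → Tm = 2·13 + 4·8 = 58°C.
|ΔTm| = |60 − 58| = 2°C, ≤ 4°C.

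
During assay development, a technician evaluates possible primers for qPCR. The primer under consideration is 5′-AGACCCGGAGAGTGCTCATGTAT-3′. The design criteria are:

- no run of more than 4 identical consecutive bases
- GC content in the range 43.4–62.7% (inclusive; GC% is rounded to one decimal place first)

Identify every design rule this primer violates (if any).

Meets all criteria.

Base counts: A=6, T=5, G=7, C=5 (length 23).
homopolymer run: longest run = 3 ✓
GC content: GC 12/23 = 52.2% ✓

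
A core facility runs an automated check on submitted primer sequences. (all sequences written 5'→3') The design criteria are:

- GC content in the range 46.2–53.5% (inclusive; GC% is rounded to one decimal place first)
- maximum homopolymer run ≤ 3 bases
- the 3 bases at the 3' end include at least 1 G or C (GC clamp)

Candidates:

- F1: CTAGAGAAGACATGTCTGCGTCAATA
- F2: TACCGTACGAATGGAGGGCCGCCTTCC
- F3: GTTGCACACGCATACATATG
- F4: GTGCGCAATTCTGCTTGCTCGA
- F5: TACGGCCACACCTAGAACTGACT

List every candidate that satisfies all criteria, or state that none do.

F1 (26 nt, A=9 T=6 G=6 C=5): GC 11/26 = 42.3%, outside 46.2–53.5% ✗; longest run = 2 ✓; 3' end ATA has 0 G/C, need ≥1 ✗ — fails.
F2 (27 nt, A=5 T=5 G=8 C=9): GC 17/27 = 63.0%, outside 46.2–53.5% ✗; longest run = 3 ✓; 3' end TCC has 2 G/C ✓ — fails.
F3 (20 nt, A=6 T=5 G=4 C=5): GC 9/20 = 45.0%, outside 46.2–53.5% ✗; longest run = 2 ✓; 3' end ATG has 1 G/C ✓ — fails.
F4 (22 nt, A=3 T=7 G=6 C=6): GC 12/22 = 54.5%, outside 46.2–53.5% ✗; longest run = 2 ✓; 3' end CGA has 2 G/C ✓ — fails.
F5 (23 nt, A=7 T=4 G=4 C=8): GC 12/23 = 52.2% ✓; longest run = 2 ✓; 3' end ACT has 1 G/C ✓ — passes.

F5 only.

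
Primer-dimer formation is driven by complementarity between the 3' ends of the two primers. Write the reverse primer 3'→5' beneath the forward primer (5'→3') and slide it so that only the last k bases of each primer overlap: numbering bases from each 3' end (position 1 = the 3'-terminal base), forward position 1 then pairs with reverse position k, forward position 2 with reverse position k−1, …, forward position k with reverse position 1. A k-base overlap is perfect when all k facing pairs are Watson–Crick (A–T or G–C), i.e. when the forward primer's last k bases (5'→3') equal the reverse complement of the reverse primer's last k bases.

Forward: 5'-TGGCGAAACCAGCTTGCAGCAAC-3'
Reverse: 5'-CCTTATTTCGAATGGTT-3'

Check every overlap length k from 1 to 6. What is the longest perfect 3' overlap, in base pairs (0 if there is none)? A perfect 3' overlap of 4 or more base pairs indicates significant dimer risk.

Last 6 bases (5'→3') — forward …AGCAAC, reverse …ATGGTT.
Reverse complement of the reverse primer's last 6 bases: AACCAT; its first k bases are the reverse complement of the reverse primer's last k bases, so a perfect k-base overlap needs the forward primer's last k bases to equal them.
Comparing (forward last k vs required): k=1: C vs A ✗; k=2: AC vs AA ✗; k=3: AAC vs AAC ✓; k=4: CAAC vs AACC ✗; k=5: GCAAC vs AACCA ✗; k=6: AGCAAC vs AACCAT ✗.
Only k = 3 is perfect, so the longest perfect 3' overlap is 3.

Longest perfect overlap: 3 complementary base pairs; below the dimer-risk threshold (threshold 4).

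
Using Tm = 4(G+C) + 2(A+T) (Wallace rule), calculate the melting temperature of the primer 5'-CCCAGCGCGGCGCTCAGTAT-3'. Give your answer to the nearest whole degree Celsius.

68°C

Base counts: A=3, T=3, G=6, C=8 (length 20).
Tm = 2·(3+3) + 4·(6+8) = 2·6 + 4·14 = 12 + 56 = 68°C.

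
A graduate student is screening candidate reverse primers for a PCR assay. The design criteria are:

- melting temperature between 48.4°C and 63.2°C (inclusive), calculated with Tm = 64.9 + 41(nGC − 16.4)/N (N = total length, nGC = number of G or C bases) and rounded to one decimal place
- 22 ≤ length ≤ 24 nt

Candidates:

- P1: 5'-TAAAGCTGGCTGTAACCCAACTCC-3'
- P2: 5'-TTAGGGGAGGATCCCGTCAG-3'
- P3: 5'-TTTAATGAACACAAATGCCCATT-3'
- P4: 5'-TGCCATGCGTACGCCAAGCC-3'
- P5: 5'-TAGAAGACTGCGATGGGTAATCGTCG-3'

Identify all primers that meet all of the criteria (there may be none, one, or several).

P1 (24 nt, A=7 T=5 G=4 C=8): Tm = 64.9 + 41·(12 − 16.4)/24 = 57.4°C ✓; length 24 ✓ — passes.
P2 (20 nt, A=4 T=4 G=8 C=4): Tm = 64.9 + 41·(12 − 16.4)/20 = 55.9°C ✓; length 20, outside 22–24 ✗ — fails.
P3 (23 nt, A=9 T=7 G=2 C=5): Tm = 64.9 + 41·(7 − 16.4)/23 = 48.1°C, outside 48.4–63.2°C ✗; length 23 ✓ — fails.
P4 (20 nt, A=4 T=3 G=5 C=8): Tm = 64.9 + 41·(13 − 16.4)/20 = 57.9°C ✓; length 20, outside 22–24 ✗ — fails.
P5 (26 nt, A=7 T=6 G=9 C=4): Tm = 64.9 + 41·(13 − 16.4)/26 = 59.5°C ✓; length 26, outside 22–24 ✗ — fails.

P1 only.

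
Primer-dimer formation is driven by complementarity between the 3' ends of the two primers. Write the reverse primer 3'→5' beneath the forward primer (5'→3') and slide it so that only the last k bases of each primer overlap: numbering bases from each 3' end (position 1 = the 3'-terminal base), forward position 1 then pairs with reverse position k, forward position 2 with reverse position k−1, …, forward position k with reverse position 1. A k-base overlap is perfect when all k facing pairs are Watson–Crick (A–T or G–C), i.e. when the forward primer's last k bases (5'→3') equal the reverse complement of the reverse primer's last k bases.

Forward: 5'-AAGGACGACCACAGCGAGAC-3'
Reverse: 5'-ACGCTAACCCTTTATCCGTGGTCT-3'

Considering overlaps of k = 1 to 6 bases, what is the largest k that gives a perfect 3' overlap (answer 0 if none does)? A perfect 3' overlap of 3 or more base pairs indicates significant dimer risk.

Last 6 bases (5'→3') — forward …CGAGAC, reverse …TGGTCT.
Reverse complement of the reverse primer's last 6 bases: AGACCA; its first k bases are the reverse complement of the reverse primer's last k bases, so a perfect k-base overlap needs the forward primer's last k bases to equal them.
Comparing (forward last k vs required): k=1: C vs A ✗; k=2: AC vs AG ✗; k=3: GAC vs AGA ✗; k=4: AGAC vs AGAC ✓; k=5: GAGAC vs AGACC ✗; k=6: CGAGAC vs AGACCA ✗.
Only k = 4 is perfect, so the longest perfect 3' overlap is 4.

Longest perfect overlap: 4 complementary base pairs; significant dimer risk (threshold 3).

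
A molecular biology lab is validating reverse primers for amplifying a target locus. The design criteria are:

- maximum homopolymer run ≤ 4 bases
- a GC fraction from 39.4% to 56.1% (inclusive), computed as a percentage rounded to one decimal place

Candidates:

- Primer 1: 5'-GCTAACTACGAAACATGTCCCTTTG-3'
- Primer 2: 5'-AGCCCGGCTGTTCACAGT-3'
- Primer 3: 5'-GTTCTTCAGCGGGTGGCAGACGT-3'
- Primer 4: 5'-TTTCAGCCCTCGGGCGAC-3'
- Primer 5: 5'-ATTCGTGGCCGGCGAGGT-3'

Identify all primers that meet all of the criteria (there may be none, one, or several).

Primer 1 (25 nt, A=7 T=7 G=4 C=7): longest run = 3 ✓; GC 11/25 = 44.0% ✓ — passes.
Primer 2 (18 nt, A=3 T=4 G=5 C=6): longest run = 3 ✓; GC 11/18 = 61.1%, outside 39.4–56.1% ✗ — fails.
Primer 3 (23 nt, A=3 T=6 G=9 C=5): longest run = 3 ✓; GC 14/23 = 60.9%, outside 39.4–56.1% ✗ — fails.
Primer 4 (18 nt, A=2 T=4 G=5 C=7): longest run = 3 ✓; GC 12/18 = 66.7%, outside 39.4–56.1% ✗ — fails.
Primer 5 (18 nt, A=2 T=4 G=8 C=4): longest run = 2 ✓; GC 12/18 = 66.7%, outside 39.4–56.1% ✗ — fails.

Primer 1 only.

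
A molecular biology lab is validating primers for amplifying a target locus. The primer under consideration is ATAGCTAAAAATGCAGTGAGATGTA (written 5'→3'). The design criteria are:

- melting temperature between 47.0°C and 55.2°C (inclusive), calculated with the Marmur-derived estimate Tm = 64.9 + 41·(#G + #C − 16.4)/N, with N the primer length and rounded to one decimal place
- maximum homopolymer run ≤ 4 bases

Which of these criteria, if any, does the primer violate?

Fails: homopolymer run.

Base counts: A=11, T=6, G=6, C=2 (length 25).
Tm: Tm = 64.9 + 41·(8 − 16.4)/25 = 51.1°C ✓
homopolymer run: longest run = 5, exceeds 4 ✗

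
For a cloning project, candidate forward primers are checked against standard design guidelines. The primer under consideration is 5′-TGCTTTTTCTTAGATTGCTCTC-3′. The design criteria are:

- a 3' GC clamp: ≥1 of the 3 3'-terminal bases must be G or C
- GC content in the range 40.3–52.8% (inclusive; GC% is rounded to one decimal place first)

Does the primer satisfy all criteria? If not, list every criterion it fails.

Fails: GC content.

Base counts: A=2, T=12, G=3, C=5 (length 22).
GC clamp: 3' end CTC has 2 G/C ✓
GC content: GC 8/22 = 36.4%, outside 40.3–52.8% ✗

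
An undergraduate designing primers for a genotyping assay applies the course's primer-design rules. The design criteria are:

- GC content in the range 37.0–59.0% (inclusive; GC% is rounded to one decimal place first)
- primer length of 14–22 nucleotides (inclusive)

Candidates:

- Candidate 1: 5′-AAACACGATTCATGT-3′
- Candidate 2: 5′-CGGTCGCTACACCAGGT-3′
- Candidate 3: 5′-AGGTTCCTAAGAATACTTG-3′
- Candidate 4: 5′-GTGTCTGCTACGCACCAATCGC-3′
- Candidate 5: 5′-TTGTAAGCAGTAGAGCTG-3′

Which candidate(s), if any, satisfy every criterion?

Candidate 5 only.

Candidate 1 (15 nt, A=6 T=4 G=2 C=3): GC 5/15 = 33.3%, outside 37.0–59.0% ✗; length 15 ✓ — fails.
Candidate 2 (17 nt, A=3 T=3 G=5 C=6): GC 11/17 = 64.7%, outside 37.0–59.0% ✗; length 17 ✓ — fails.
Candidate 3 (19 nt, A=6 T=6 G=4 C=3): GC 7/19 = 36.8%, outside 37.0–59.0% ✗; length 19 ✓ — fails.
Candidate 4 (22 nt, A=4 T=5 G=5 C=8): GC 13/22 = 59.1%, outside 37.0–59.0% ✗; length 22 ✓ — fails.
Candidate 5 (18 nt, A=5 T=5 G=6 C=2): GC 8/18 = 44.4% ✓; length 18 ✓ — passes.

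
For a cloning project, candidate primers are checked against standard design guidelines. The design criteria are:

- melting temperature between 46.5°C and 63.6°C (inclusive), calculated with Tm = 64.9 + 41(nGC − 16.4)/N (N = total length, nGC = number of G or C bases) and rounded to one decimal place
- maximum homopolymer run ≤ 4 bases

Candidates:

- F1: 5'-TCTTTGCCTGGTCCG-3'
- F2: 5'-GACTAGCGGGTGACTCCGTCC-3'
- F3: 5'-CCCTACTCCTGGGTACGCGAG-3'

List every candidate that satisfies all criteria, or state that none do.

F1 (15 nt, A=0 T=6 G=4 C=5): Tm = 64.9 + 41·(9 − 16.4)/15 = 44.7°C, outside 46.5–63.6°C ✗; longest run = 3 ✓ — fails.
F2 (21 nt, A=3 T=4 G=7 C=7): Tm = 64.9 + 41·(14 − 16.4)/21 = 60.2°C ✓; longest run = 3 ✓ — passes.
F3 (21 nt, A=3 T=4 G=6 C=8): Tm = 64.9 + 41·(14 − 16.4)/21 = 60.2°C ✓; longest run = 3 ✓ — passes.

F2 and F3.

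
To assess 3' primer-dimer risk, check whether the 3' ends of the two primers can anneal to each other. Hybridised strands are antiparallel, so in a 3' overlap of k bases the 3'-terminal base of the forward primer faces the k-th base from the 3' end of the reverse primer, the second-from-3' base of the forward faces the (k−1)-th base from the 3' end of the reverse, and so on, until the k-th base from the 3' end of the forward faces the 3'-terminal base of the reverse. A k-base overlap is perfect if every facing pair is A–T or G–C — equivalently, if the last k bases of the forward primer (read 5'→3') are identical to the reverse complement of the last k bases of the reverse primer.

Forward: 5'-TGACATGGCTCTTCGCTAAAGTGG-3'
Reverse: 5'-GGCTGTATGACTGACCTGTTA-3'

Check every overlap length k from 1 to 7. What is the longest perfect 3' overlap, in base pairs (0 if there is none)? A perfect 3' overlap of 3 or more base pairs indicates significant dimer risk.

Last 7 bases (5'→3') — forward …AAAGTGG, reverse …CCTGTTA.
Reverse complement of the reverse primer's last 7 bases: TAACAGG; its first k bases are the reverse complement of the reverse primer's last k bases, so a perfect k-base overlap needs the forward primer's last k bases to equal them.
Comparing (forward last k vs required): k=1: G vs T ✗; k=2: GG vs TA ✗; k=3: TGG vs TAA ✗; k=4: GTGG vs TAAC ✗; k=5: AGTGG vs TAACA ✗; k=6: AAGTGG vs TAACAG ✗; k=7: AAAGTGG vs TAACAGG ✗.
No overlap length from 1 to 7 is perfect, so the longest perfect 3' overlap is 0.

Longest perfect overlap: 0 complementary base pairs; below the dimer-risk threshold (threshold 3).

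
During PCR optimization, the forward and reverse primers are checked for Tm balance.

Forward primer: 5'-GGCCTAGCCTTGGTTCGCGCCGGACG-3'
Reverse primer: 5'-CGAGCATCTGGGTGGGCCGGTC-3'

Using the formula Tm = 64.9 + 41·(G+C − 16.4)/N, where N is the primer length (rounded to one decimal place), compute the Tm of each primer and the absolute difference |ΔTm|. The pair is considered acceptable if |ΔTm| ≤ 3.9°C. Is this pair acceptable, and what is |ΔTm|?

|ΔTm| = 4.8°C; the pair is not acceptable.

Forward: G+C = 19, N = 26 → Tm = 64.9 + 41·(19 − 16.4)/26 = 69.0°C.
Reverse: G+C = 16, N = 22 → Tm = 64.9 + 41·(16 − 16.4)/22 = 64.2°C.
|ΔTm| = |69.0 − 64.2| = 4.8°C, > 3.9°C.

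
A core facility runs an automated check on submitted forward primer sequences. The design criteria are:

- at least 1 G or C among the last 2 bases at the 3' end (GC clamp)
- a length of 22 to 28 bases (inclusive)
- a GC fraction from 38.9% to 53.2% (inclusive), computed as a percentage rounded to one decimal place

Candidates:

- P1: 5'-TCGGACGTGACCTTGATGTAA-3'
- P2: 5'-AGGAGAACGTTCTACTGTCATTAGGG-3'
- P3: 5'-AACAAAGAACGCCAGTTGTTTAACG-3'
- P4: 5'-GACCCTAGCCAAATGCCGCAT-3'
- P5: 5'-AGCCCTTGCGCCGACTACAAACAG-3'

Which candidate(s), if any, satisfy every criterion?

P1 (21 nt, A=5 T=6 G=6 C=4): 3' end AA has 0 G/C, need ≥1 ✗; length 21, outside 22–28 ✗; GC 10/21 = 47.6% ✓ — fails.
P2 (26 nt, A=7 T=7 G=8 C=4): 3' end GG has 2 G/C ✓; length 26 ✓; GC 12/26 = 46.2% ✓ — passes.
P3 (25 nt, A=10 T=5 G=5 C=5): 3' end CG has 2 G/C ✓; length 25 ✓; GC 10/25 = 40.0% ✓ — passes.
P4 (21 nt, A=6 T=3 G=4 C=8): 3' end AT has 0 G/C, need ≥1 ✗; length 21, outside 22–28 ✗; GC 12/21 = 57.1%, outside 38.9–53.2% ✗ — fails.
P5 (24 nt, A=7 T=3 G=5 C=9): 3' end AG has 1 G/C ✓; length 24 ✓; GC 14/24 = 58.3%, outside 38.9–53.2% ✗ — fails.

P2 and P3.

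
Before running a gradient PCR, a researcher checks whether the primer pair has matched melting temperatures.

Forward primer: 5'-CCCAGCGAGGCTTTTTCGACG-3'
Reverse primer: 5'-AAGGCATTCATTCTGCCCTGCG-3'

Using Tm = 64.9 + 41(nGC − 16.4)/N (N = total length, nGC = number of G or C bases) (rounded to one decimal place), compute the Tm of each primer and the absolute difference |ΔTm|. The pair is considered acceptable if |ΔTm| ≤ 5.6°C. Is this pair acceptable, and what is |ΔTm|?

Forward: G+C = 13, N = 21 → Tm = 64.9 + 41·(13 − 16.4)/21 = 58.3°C.
Reverse: G+C = 12, N = 22 → Tm = 64.9 + 41·(12 − 16.4)/22 = 56.7°C.
|ΔTm| = |58.3 − 56.7| = 1.6°C, ≤ 5.6°C.

|ΔTm| = 1.6°C; the pair is acceptable.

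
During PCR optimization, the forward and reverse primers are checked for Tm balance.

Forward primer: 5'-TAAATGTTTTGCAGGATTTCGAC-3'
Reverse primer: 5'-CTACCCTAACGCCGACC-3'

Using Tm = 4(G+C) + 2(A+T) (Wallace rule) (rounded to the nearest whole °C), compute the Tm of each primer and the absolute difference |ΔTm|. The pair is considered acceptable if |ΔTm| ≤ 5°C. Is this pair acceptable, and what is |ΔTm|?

|ΔTm| = 6°C; the pair is not acceptable.

Forward: A=6 T=9 G=5 C=3 → Tm = 2·15 + 4·8 = 62°C.
Reverse: A=4 T=2 G=2 C=9 → Tm = 2·6 + 4·11 = 56°C.
|ΔTm| = |62 − 56| = 6°C, > 5°C.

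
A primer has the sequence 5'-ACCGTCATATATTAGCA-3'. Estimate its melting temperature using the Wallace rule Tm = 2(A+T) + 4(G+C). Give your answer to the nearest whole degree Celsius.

Base counts: A=6, T=5, G=2, C=4 (length 17).
Tm = 2·(6+5) + 4·(2+4) = 2·11 + 4·6 = 22 + 24 = 46°C.

46°C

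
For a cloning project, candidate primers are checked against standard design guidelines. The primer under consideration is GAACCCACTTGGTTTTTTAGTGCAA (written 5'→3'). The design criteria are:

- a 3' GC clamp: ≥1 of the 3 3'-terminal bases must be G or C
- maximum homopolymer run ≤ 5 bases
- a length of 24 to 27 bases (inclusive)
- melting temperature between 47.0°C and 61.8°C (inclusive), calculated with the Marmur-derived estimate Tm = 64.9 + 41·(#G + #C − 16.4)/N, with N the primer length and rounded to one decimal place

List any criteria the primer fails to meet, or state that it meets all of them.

Base counts: A=6, T=9, G=5, C=5 (length 25).
GC clamp: 3' end CAA has 1 G/C ✓
homopolymer run: longest run = 6, exceeds 5 ✗
length: length 25 ✓
Tm: Tm = 64.9 + 41·(10 − 16.4)/25 = 54.4°C ✓

Fails: homopolymer run.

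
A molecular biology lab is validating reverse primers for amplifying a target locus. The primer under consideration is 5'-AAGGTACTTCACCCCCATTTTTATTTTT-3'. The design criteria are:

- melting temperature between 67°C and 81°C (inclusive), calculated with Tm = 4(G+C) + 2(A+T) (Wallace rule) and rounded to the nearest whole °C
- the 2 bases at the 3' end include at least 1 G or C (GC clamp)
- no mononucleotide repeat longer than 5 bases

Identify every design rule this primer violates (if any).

Base counts: A=6, T=13, G=2, C=7 (length 28).
Tm: Tm = 2·19 + 4·9 = 74°C ✓
GC clamp: 3' end TT has 0 G/C, need ≥1 ✗
homopolymer run: longest run = 5 ✓

Fails: GC clamp.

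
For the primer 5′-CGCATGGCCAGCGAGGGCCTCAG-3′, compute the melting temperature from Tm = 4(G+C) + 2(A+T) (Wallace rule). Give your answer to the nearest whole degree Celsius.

Base counts: A=4, T=2, G=9, C=8 (length 23).
Tm = 2·(4+2) + 4·(9+8) = 2·6 + 4·17 = 12 + 68 = 80°C.

80°C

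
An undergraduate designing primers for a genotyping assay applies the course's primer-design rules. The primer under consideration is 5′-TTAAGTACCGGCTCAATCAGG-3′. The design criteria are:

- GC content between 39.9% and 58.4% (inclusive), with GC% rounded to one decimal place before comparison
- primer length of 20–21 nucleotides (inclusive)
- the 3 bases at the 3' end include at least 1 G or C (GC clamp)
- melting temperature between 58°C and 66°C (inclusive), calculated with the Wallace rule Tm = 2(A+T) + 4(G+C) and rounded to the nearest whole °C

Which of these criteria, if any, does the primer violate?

Base counts: A=6, T=5, G=5, C=5 (length 21).
GC content: GC 10/21 = 47.6% ✓
length: length 21 ✓
GC clamp: 3' end AGG has 2 G/C ✓
Tm: Tm = 2·11 + 4·10 = 62°C ✓

Meets all criteria.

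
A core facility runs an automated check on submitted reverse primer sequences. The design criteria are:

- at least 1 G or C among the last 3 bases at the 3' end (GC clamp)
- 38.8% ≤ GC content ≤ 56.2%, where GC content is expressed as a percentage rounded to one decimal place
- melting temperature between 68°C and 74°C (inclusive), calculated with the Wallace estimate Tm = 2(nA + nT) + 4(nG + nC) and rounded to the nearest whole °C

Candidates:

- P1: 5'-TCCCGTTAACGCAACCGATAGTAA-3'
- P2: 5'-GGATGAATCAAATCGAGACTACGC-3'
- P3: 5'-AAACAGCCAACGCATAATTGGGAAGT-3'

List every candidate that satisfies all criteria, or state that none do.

P1 (24 nt, A=8 T=5 G=4 C=7): 3' end TAA has 0 G/C, need ≥1 ✗; GC 11/24 = 45.8% ✓; Tm = 2·13 + 4·11 = 70°C ✓ — fails.
P2 (24 nt, A=9 T=4 G=6 C=5): 3' end CGC has 3 G/C ✓; GC 11/24 = 45.8% ✓; Tm = 2·13 + 4·11 = 70°C ✓ — passes.
P3 (26 nt, A=11 T=4 G=6 C=5): 3' end AGT has 1 G/C ✓; GC 11/26 = 42.3% ✓; Tm = 2·15 + 4·11 = 74°C ✓ — passes.

P2 and P3.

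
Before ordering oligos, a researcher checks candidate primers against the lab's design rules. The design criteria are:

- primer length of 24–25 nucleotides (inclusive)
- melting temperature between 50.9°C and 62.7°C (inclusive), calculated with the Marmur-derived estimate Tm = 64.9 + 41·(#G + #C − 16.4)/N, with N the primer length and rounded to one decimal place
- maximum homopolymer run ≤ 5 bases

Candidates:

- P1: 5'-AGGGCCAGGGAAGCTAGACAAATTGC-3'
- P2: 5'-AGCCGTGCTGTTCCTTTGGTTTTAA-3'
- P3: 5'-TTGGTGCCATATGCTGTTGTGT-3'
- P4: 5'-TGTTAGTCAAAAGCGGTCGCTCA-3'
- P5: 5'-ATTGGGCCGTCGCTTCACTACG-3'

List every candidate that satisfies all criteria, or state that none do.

P1 (26 nt, A=9 T=3 G=9 C=5): length 26, outside 24–25 ✗; Tm = 64.9 + 41·(14 − 16.4)/26 = 61.1°C ✓; longest run = 3 ✓ — fails.
P2 (25 nt, A=3 T=11 G=6 C=5): length 25 ✓; Tm = 64.9 + 41·(11 − 16.4)/25 = 56.0°C ✓; longest run = 4 ✓ — passes.
P3 (22 nt, A=2 T=10 G=7 C=3): length 22, outside 24–25 ✗; Tm = 64.9 + 41·(10 − 16.4)/22 = 53.0°C ✓; longest run = 2 ✓ — fails.
P4 (23 nt, A=6 T=6 G=6 C=5): length 23, outside 24–25 ✗; Tm = 64.9 + 41·(11 − 16.4)/23 = 55.3°C ✓; longest run = 4 ✓ — fails.
P5 (22 nt, A=3 T=6 G=6 C=7): length 22, outside 24–25 ✗; Tm = 64.9 + 41·(13 − 16.4)/22 = 58.6°C ✓; longest run = 3 ✓ — fails.

P2 only.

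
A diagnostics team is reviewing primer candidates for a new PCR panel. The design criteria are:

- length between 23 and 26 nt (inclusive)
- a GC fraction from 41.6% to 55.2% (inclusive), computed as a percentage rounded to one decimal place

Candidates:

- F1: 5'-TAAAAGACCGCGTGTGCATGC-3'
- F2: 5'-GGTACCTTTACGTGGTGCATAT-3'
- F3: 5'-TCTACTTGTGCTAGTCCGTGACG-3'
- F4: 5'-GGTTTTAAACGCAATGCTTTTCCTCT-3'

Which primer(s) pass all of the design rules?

F3 only.

F1 (21 nt, A=6 T=4 G=6 C=5): length 21, outside 23–26 ✗; GC 11/21 = 52.4% ✓ — fails.
F2 (22 nt, A=4 T=8 G=6 C=4): length 22, outside 23–26 ✗; GC 10/22 = 45.5% ✓ — fails.
F3 (23 nt, A=3 T=8 G=6 C=6): length 23 ✓; GC 12/23 = 52.2% ✓ — passes.
F4 (26 nt, A=5 T=11 G=4 C=6): length 26 ✓; GC 10/26 = 38.5%, outside 41.6–55.2% ✗ — fails.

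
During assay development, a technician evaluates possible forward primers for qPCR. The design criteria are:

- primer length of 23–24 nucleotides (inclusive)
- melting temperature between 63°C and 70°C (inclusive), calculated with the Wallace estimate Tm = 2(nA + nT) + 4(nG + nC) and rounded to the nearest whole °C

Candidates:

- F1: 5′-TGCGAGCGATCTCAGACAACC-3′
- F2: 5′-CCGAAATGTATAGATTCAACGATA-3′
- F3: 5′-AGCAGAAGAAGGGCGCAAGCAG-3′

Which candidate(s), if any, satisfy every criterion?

F1 (21 nt, A=6 T=3 G=5 C=7): length 21, outside 23–24 ✗; Tm = 2·9 + 4·12 = 66°C ✓ — fails.
F2 (24 nt, A=10 T=6 G=4 C=4): length 24 ✓; Tm = 2·16 + 4·8 = 64°C ✓ — passes.
F3 (22 nt, A=9 T=0 G=9 C=4): length 22, outside 23–24 ✗; Tm = 2·9 + 4·13 = 70°C ✓ — fails.

F2 only.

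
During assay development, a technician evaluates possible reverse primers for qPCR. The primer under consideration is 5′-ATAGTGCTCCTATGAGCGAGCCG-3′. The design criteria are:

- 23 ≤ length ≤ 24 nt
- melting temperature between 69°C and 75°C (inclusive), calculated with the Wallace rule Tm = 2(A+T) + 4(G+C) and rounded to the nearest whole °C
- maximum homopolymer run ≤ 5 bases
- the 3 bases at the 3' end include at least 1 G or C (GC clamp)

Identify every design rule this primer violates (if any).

Base counts: A=5, T=5, G=7, C=6 (length 23).
length: length 23 ✓
Tm: Tm = 2·10 + 4·13 = 72°C ✓
homopolymer run: longest run = 2 ✓
GC clamp: 3' end CCG has 3 G/C ✓

Meets all criteria.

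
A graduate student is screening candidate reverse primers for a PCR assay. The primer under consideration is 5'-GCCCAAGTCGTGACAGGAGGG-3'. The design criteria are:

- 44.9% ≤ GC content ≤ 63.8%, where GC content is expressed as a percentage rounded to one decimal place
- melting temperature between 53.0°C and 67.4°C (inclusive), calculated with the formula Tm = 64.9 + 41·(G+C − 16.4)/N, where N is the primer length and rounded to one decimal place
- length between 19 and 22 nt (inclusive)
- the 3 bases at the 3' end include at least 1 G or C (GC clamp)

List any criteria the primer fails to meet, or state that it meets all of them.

Fails: GC content.

Base counts: A=5, T=2, G=9, C=5 (length 21).
GC content: GC 14/21 = 66.7%, outside 44.9–63.8% ✗
Tm: Tm = 64.9 + 41·(14 − 16.4)/21 = 60.2°C ✓
length: length 21 ✓
GC clamp: 3' end GGG has 3 G/C ✓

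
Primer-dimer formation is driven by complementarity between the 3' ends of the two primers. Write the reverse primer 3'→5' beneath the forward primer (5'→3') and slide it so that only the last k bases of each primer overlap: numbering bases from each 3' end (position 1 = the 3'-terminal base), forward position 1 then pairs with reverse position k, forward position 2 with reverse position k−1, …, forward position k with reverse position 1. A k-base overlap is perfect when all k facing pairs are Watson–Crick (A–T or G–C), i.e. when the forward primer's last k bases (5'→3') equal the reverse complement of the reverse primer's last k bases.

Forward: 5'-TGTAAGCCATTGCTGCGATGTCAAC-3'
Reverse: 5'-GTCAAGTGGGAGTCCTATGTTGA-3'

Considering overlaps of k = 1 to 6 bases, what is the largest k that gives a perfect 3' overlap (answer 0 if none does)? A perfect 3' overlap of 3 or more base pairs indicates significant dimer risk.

Last 6 bases (5'→3') — forward …GTCAAC, reverse …TGTTGA.
Reverse complement of the reverse primer's last 6 bases: TCAACA; its first k bases are the reverse complement of the reverse primer's last k bases, so a perfect k-base overlap needs the forward primer's last k bases to equal them.
Comparing (forward last k vs required): k=1: C vs T ✗; k=2: AC vs TC ✗; k=3: AAC vs TCA ✗; k=4: CAAC vs TCAA ✗; k=5: TCAAC vs TCAAC ✓; k=6: GTCAAC vs TCAACA ✗.
Only k = 5 is perfect, so the longest perfect 3' overlap is 5.

Longest perfect overlap: 5 complementary base pairs; significant dimer risk (threshold 3).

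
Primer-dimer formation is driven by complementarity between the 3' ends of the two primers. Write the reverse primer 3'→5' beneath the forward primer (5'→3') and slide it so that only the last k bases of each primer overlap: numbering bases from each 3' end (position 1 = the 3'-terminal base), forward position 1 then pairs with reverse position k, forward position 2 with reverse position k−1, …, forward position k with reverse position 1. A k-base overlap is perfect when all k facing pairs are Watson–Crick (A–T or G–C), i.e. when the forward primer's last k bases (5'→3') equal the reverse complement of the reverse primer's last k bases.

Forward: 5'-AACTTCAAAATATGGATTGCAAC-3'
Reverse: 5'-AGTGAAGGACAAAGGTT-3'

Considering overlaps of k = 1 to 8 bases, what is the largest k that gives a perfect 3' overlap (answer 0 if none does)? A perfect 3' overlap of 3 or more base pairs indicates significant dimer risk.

Last 8 bases (5'→3') — forward …ATTGCAAC, reverse …CAAAGGTT.
Reverse complement of the reverse primer's last 8 bases: AACCTTTG; its first k bases are the reverse complement of the reverse primer's last k bases, so a perfect k-base overlap needs the forward primer's last k bases to equal them.
Comparing (forward last k vs required): k=1: C vs A ✗; k=2: AC vs AA ✗; k=3: AAC vs AAC ✓; k=4: CAAC vs AACC ✗; k=5: GCAAC vs AACCT ✗; k=6: TGCAAC vs AACCTT ✗; k=7: TTGCAAC vs AACCTTT ✗; k=8: ATTGCAAC vs AACCTTTG ✗.
Only k = 3 is perfect, so the longest perfect 3' overlap is 3.

Longest perfect overlap: 3 complementary base pairs; significant dimer risk (threshold 3).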